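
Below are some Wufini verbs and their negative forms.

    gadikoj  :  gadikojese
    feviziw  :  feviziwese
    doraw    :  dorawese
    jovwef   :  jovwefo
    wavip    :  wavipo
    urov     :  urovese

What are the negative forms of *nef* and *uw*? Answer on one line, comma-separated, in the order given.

The alternation tracks the final consonant of the stem — -o when the stem ends in a voiceless consonant (*jovwef*, *wavip*); -ese when the stem ends in a voiced consonant (*gadikoj*, *feviziw*, *doraw*, *urov*).
*nef*: final consonant = /f/, voiceless → -o → *nefo*.
*uw* — final consonant /w/ (voiced) → -ese → *uwese*.

nefo, uwese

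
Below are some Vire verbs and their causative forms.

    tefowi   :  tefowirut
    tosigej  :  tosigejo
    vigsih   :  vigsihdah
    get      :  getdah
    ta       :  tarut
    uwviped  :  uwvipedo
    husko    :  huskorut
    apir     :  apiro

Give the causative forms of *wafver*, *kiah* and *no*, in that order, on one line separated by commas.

wafvero, kiahdah, norut

The alternation tracks the final sound of the stem — -dah when the stem ends in a voiceless consonant (*vigsih*, *get*); -o when the stem ends in a voiced consonant (*tosigej*, *uwviped*, *apir*); -rut when the stem ends in a vowel (*tefowi*, *ta*, *husko*).
Since the final sound of *wafver* is /r/ (a voiced consonant), it takes -o, giving *wafvero*.
Since the final sound of *kiah* is /h/ (a voiceless consonant), it takes -dah, giving *kiahdah*.
The final sound of *no* is /o/, which is a vowel, so the suffix is -rut, giving *norut*.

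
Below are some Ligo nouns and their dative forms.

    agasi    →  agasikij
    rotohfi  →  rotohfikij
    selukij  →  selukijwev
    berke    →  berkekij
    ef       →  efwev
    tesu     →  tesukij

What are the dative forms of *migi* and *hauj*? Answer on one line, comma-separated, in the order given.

Looking at the final sound of each stem: -wev when the stem ends in a consonant (*selukij*, *ef*); -kij when the stem ends in a vowel (*agasi*, *rotohfi*, *berke*, *tesu*).
*migi* — final sound /i/ (a vowel) → -kij → *migikij*.
Since the final sound of *hauj* is /j/ (a consonant), it takes -wev, giving *haujwev*.

migikij, haujwev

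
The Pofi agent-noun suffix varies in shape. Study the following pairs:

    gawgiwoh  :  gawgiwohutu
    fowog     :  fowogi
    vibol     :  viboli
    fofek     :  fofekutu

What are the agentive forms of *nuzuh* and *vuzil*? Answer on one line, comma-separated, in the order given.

nuzuhutu, vuzili

The suffix is conditioned by the final consonant: -utu when the stem ends in a voiceless consonant (*gawgiwoh*, *fofek*); -i when the stem ends in a voiced consonant (*fowog*, *vibol*).
Since the final consonant of *nuzuh* is /h/ (voiceless), it takes -utu, giving *nuzuhutu*.
*vuzil* — final consonant /l/ (voiced) → -i → *vuzili*.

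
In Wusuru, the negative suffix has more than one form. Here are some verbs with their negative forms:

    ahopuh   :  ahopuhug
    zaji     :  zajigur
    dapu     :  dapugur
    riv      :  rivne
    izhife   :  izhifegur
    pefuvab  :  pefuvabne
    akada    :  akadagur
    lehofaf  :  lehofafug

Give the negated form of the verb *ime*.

The suffix is conditioned by the final sound: -ug when the stem ends in a voiceless consonant (*ahopuh*, *lehofaf*); -ne when the stem ends in a voiced consonant (*riv*, *pefuvab*); -gur when the stem ends in a vowel (*zaji*, *dapu*, *izhife*, *akada*).
*ime* — final sound /e/ (a vowel) → -gur → *imegur*.

imegur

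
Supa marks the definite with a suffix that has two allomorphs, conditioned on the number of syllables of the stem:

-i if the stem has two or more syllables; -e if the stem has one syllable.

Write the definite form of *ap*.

ape

*ap* has one syllable, so the suffix is -e, giving *ape*.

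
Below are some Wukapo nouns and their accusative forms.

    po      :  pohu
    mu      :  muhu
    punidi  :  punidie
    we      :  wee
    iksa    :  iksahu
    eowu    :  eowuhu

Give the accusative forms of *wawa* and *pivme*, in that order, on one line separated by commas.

The alternation tracks the last vowel of the stem — -e when the last vowel of the stem is a front vowel (*punidi*, *we*); -hu when the last vowel of the stem is a back vowel (*po*, *mu*, *iksa*, *eowu*).
The last vowel of *wawa* is /a/, which is a back vowel, so the suffix is -hu, giving *wawahu*.
*pivme*: last vowel = /e/, a front vowel → -e → *pivmee*.

wawahu, pivmee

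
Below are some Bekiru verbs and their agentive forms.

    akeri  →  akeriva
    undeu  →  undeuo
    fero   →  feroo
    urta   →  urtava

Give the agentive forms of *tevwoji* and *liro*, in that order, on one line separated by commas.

Looking at the last vowel of each stem: -o when the last vowel of the stem is a rounded vowel (*undeu*, *fero*); -va when the last vowel of the stem is an unrounded vowel (*akeri*, *urta*).
The last vowel of *tevwoji* is /i/, which is an unrounded vowel, so the suffix is -va, giving *tevwojiva*.
The last vowel of *liro* is /o/, which is a rounded vowel, so the suffix is -o, giving *liroo*.

tevwojiva, liroo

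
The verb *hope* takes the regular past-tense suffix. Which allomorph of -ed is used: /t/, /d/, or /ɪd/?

The stem *hope* ends in a voiceless consonant other than /t/.
The -ed suffix is realized as /ɪd/ after /t, d/; as /t/ after other voiceless consonants; and as /d/ after other voiced sounds.
So -ed on *hope* is pronounced /t/.

/t/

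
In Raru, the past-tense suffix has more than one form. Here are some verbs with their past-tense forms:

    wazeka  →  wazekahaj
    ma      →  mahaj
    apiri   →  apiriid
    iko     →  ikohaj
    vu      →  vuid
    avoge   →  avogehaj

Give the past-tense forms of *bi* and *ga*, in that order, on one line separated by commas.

The alternation tracks the last vowel of the stem — -id when the last vowel of the stem is a high vowel (*apiri*, *vu*); -haj when the last vowel of the stem is a non-high vowel (*wazeka*, *ma*, *iko*, *avoge*).
The last vowel of *bi* is /i/, which is a high vowel, so the suffix is -id, giving *biid*.
*ga* — last vowel /a/ (a non-high vowel) → -haj → *gahaj*.

biid, gahaj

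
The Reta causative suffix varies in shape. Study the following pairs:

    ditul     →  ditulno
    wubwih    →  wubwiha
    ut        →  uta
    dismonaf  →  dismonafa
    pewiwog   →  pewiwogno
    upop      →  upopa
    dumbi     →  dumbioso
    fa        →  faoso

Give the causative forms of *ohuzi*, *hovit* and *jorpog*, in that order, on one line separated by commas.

ohuzioso, hovita, jorpogno

The alternation tracks the final sound of the stem — -a when the stem ends in a voiceless consonant (*wubwih*, *ut*, *dismonaf*, *upop*); -no when the stem ends in a voiced consonant (*ditul*, *pewiwog*); -oso when the stem ends in a vowel (*dumbi*, *fa*).
The final sound of *ohuzi* is /i/, which is a vowel, so the suffix is -oso, giving *ohuzioso*.
The final sound of *hovit* is /t/, which is a voiceless consonant, so the suffix is -a, giving *hovita*.
Since the final sound of *jorpog* is /g/ (a voiced consonant), it takes -no, giving *jorpogno*.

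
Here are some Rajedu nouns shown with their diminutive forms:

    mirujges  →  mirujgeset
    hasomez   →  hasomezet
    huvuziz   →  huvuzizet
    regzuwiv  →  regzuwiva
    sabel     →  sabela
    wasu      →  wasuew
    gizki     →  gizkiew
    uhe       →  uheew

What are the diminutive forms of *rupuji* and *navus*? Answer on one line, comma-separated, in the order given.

rupujiew, navuset

The suffix is conditioned by the final sound: -et when the stem ends in a sibilant (*mirujges*, *hasomez*, *huvuziz*); -a when the stem ends in a non-sibilant consonant (*regzuwiv*, *sabel*); -ew when the stem ends in a vowel (*wasu*, *gizki*, *uhe*).
*rupuji*: final sound = /i/, a vowel → -ew → *rupujiew*.
*navus*: final sound = /s/, a sibilant → -et → *navuset*.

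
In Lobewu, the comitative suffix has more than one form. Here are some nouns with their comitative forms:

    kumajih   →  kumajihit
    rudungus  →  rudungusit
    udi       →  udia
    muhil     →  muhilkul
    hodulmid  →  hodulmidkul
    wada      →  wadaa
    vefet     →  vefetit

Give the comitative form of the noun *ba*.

Looking at the final sound of each stem: -it when the stem ends in a voiceless consonant (*kumajih*, *rudungus*, *vefet*); -kul when the stem ends in a voiced consonant (*muhil*, *hodulmid*); -a when the stem ends in a vowel (*udi*, *wada*).
*ba* — final sound /a/ (a vowel) → -a → *baa*.

baa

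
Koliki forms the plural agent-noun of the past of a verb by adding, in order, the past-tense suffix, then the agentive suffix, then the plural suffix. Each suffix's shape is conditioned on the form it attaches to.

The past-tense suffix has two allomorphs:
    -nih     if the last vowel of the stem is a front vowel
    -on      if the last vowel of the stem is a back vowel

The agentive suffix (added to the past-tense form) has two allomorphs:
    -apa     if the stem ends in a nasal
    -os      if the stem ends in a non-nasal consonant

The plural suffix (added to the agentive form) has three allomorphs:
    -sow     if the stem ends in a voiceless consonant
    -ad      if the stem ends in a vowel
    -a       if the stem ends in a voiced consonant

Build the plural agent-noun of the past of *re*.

renihossow

*re*: last vowel = /e/, a front vowel → -nih → *renih*.
Since the final consonant of the past-tense form *renih* is /h/ (non-nasal), it takes -os, giving *renihos*.
Since the final sound of the agentive form *renihos* is /s/ (a voiceless consonant), it takes -sow, giving *renihossow*.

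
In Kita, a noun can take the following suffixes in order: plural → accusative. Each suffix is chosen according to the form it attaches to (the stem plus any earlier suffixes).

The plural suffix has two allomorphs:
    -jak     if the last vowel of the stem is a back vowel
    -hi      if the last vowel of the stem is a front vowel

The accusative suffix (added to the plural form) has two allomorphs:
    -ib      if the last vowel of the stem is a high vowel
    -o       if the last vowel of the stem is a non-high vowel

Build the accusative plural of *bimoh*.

bimohjako

*bimoh*: last vowel = /o/, a back vowel → -jak → *bimohjak*.
Since the last vowel of the plural form *bimohjak* is /a/ (a non-high vowel), it takes -o, giving *bimohjako*.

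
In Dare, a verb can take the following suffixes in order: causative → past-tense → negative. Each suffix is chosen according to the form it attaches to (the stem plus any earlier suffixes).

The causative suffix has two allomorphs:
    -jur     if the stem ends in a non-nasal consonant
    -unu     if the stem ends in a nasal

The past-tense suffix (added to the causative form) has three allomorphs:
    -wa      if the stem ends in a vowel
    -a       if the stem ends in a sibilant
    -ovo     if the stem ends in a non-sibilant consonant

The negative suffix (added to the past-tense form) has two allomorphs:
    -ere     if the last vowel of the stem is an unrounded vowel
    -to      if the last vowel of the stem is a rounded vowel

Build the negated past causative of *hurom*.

huromunuwaere

*hurom*: final consonant = /m/, a nasal → -unu → *huromunu*.
The causative form *huromunu* — final sound /u/ (a vowel) → -wa → *huromunuwa*.
The past-tense form *huromunuwa* — last vowel /a/ (an unrounded vowel) → -ere → *huromunuwaere*.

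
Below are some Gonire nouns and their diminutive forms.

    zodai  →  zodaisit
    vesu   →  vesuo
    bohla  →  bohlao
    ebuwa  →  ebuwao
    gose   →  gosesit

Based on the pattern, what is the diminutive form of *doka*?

The pattern is front/back vowel harmony: -sit when the last vowel of the stem is a front vowel (*zodai*, *gose*); -o when the last vowel of the stem is a back vowel (*vesu*, *bohla*, *ebuwa*).
*doka*: last vowel = /a/, a back vowel → -o → *dokao*.

dokao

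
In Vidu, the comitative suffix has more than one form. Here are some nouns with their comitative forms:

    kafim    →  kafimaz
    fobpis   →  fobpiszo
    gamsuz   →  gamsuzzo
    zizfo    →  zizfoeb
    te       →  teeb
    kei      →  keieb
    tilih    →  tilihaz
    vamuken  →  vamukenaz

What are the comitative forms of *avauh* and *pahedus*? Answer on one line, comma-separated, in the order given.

The alternation tracks the final sound of the stem — -zo when the stem ends in a sibilant (*fobpis*, *gamsuz*); -az when the stem ends in a non-sibilant consonant (*kafim*, *tilih*, *vamuken*); -eb when the stem ends in a vowel (*zizfo*, *te*, *kei*).
*avauh* — final sound /h/ (a non-sibilant consonant) → -az → *avauhaz*.
The final sound of *pahedus* is /s/, which is a sibilant, so the suffix is -zo, giving *paheduszo*.

avauhaz, paheduszo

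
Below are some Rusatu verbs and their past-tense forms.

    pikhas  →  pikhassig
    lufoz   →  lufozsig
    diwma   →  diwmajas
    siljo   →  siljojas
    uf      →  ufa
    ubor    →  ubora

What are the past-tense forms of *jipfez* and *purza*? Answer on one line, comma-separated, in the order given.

jipfezsig, purzajas

Looking at the final sound of each stem: -sig when the stem ends in a sibilant (*pikhas*, *lufoz*); -a when the stem ends in a non-sibilant consonant (*uf*, *ubor*); -jas when the stem ends in a vowel (*diwma*, *siljo*).
The final sound of *jipfez* is /z/, which is a sibilant, so the suffix is -sig, giving *jipfezsig*.
*purza*: final sound = /a/, a vowel → -jas → *purzajas*.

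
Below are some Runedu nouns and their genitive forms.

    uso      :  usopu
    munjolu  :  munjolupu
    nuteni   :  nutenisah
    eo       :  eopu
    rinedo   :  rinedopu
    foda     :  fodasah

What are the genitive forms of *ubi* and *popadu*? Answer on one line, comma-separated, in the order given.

ubisah, popadupu

The pattern is rounding harmony: -pu when the last vowel of the stem is a rounded vowel (*uso*, *munjolu*, *eo*, *rinedo*); -sah when the last vowel of the stem is an unrounded vowel (*nuteni*, *foda*).
*ubi* — last vowel /i/ (an unrounded vowel) → -sah → *ubisah*.
The last vowel of *popadu* is /u/, which is a rounded vowel, so the suffix is -pu, giving *popadupu*.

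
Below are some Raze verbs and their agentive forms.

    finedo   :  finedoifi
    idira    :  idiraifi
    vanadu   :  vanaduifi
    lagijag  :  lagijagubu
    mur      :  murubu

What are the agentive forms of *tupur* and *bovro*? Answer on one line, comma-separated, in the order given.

tupurubu, bovroifi

The alternation tracks the final sound of the stem — -ubu when the stem ends in a consonant (*lagijag*, *mur*); -ifi when the stem ends in a vowel (*finedo*, *idira*, *vanadu*).
*tupur*: final sound = /r/, a consonant → -ubu → *tupurubu*.
*bovro* — final sound /o/ (a vowel) → -ifi → *bovroifi*.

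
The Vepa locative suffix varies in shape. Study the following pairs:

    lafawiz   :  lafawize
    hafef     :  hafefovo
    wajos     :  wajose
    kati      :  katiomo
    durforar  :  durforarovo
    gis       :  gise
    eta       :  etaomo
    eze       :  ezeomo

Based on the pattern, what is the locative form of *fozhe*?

The suffix is conditioned by the final sound: -e when the stem ends in a sibilant (*lafawiz*, *wajos*, *gis*); -ovo when the stem ends in a non-sibilant consonant (*hafef*, *durforar*); -omo when the stem ends in a vowel (*kati*, *eta*, *eze*).
Since the final sound of *fozhe* is /e/ (a vowel), it takes -omo, giving *fozheomo*.

fozheomo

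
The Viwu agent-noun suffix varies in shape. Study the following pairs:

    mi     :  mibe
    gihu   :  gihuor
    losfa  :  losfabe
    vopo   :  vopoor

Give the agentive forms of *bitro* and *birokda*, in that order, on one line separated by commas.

The pattern is rounding harmony: -or when the last vowel of the stem is a rounded vowel (*gihu*, *vopo*); -be when the last vowel of the stem is an unrounded vowel (*mi*, *losfa*).
The last vowel of *bitro* is /o/, which is a rounded vowel, so the suffix is -or, giving *bitroor*.
The last vowel of *birokda* is /a/, which is an unrounded vowel, so the suffix is -be, giving *birokdabe*.

bitroor, birokdabe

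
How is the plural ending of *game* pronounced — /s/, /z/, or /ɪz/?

The stem *game* ends in a voiced non-sibilant sound.
The plural suffix surfaces as /ɪz/ after sibilants, /s/ after other voiceless consonants, and /z/ after other voiced sounds.
So the plural -s on *game* is pronounced /z/.

/z/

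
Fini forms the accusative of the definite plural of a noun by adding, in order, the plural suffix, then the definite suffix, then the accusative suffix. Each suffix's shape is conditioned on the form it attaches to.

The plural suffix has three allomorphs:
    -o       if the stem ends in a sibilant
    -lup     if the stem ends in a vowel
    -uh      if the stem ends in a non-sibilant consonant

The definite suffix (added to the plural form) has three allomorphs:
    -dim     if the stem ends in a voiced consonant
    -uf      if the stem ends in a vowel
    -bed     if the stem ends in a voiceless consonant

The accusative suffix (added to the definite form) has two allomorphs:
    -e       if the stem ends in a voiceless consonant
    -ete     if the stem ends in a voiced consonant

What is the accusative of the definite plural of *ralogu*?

ralogulupbedete

The final sound of *ralogu* is /u/, which is a vowel, so the plural suffix is -lup, giving *ralogulup*.
Since the final sound of the plural form *ralogulup* is /p/ (a voiceless consonant), it takes -bed, giving *ralogulupbed*.
The final consonant of the definite form *ralogulupbed* is /d/, which is voiced, so the accusative suffix is -ete, giving *ralogulupbedete*.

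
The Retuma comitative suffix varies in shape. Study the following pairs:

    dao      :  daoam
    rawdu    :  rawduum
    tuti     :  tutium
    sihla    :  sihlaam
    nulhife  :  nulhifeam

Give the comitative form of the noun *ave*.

The pattern is height harmony: -um when the last vowel of the stem is a high vowel (*rawdu*, *tuti*); -am when the last vowel of the stem is a non-high vowel (*dao*, *sihla*, *nulhife*).
*ave* — last vowel /e/ (a non-high vowel) → -am → *aveam*.

aveam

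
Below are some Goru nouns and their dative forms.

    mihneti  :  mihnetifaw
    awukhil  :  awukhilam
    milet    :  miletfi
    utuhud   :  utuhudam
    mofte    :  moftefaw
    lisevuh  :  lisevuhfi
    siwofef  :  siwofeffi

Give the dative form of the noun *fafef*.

Looking at the final sound of each stem: -fi when the stem ends in a voiceless consonant (*milet*, *lisevuh*, *siwofef*); -am when the stem ends in a voiced consonant (*awukhil*, *utuhud*); -faw when the stem ends in a vowel (*mihneti*, *mofte*).
The final sound of *fafef* is /f/, which is a voiceless consonant, so the suffix is -fi, giving *fafeffi*.

fafeffi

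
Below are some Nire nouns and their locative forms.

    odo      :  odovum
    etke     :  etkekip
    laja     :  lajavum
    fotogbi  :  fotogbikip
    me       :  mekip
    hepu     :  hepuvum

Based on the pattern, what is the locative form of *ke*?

The suffix is conditioned by the last vowel: -kip when the last vowel of the stem is a front vowel (*etke*, *fotogbi*, *me*); -vum when the last vowel of the stem is a back vowel (*odo*, *laja*, *hepu*).
*ke*: last vowel = /e/, a front vowel → -kip → *kekip*.

kekip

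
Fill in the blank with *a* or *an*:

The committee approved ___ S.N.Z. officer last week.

an

The indefinite article is chosen by the initial *sound* of the following word, not its spelling.
The initialism *S.N.Z.* is read letter by letter; the first letter, S, is pronounced /ɛs/, which begins with a vowel sound.
So the article is *an*: The committee approved an S.N.Z. officer last week.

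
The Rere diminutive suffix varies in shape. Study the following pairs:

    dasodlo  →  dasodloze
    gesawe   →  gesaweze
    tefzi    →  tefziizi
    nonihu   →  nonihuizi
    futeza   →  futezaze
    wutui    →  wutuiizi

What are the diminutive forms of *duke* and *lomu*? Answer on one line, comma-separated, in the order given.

The alternation tracks the last vowel of the stem — -izi when the last vowel of the stem is a high vowel (*tefzi*, *nonihu*, *wutui*); -ze when the last vowel of the stem is a non-high vowel (*dasodlo*, *gesawe*, *futeza*).
*duke* — last vowel /e/ (a non-high vowel) → -ze → *dukeze*.
The last vowel of *lomu* is /u/, which is a high vowel, so the suffix is -izi, giving *lomuizi*.

dukeze, lomuizi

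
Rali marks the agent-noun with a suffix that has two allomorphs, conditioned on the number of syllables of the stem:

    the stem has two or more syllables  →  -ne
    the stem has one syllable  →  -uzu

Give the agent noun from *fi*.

With one syllable, *fi* takes -uzu → *fiuzu*.

fiuzu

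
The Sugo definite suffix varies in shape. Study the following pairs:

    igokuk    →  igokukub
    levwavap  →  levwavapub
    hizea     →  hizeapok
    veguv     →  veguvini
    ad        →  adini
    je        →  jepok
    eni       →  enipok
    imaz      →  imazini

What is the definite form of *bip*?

The pattern is voicing of the final sound: -ub when the stem ends in a voiceless consonant (*igokuk*, *levwavap*); -ini when the stem ends in a voiced consonant (*veguv*, *ad*, *imaz*); -pok when the stem ends in a vowel (*hizea*, *je*, *eni*).
*bip*: final sound = /p/, a voiceless consonant → -ub → *bipub*.

bipub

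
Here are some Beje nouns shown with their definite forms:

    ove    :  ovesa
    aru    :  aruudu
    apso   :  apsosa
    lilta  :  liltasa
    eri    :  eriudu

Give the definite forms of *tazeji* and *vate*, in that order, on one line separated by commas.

tazejiudu, vatesa

The pattern is height harmony: -udu when the last vowel of the stem is a high vowel (*aru*, *eri*); -sa when the last vowel of the stem is a non-high vowel (*ove*, *apso*, *lilta*).
*tazeji*: last vowel = /i/, a high vowel → -udu → *tazejiudu*.
*vate* — last vowel /e/ (a non-high vowel) → -sa → *vatesa*.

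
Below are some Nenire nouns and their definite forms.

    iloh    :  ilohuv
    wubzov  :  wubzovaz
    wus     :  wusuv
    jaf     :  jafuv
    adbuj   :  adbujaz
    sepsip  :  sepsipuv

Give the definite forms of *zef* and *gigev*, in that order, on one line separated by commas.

zefuv, gigevaz

The alternation tracks the final consonant of the stem — -uv when the stem ends in a voiceless consonant (*iloh*, *wus*, *jaf*, *sepsip*); -az when the stem ends in a voiced consonant (*wubzov*, *adbuj*).
*zef*: final consonant = /f/, voiceless → -uv → *zefuv*.
*gigev* — final consonant /v/ (voiced) → -az → *gigevaz*.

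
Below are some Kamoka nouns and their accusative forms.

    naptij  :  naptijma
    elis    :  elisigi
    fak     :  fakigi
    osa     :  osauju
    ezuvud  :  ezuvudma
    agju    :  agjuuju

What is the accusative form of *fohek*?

fohekigi

The pattern is voicing of the final sound: -igi when the stem ends in a voiceless consonant (*elis*, *fak*); -ma when the stem ends in a voiced consonant (*naptij*, *ezuvud*); -uju when the stem ends in a vowel (*osa*, *agju*).
*fohek* — final sound /k/ (a voiceless consonant) → -igi → *fohekigi*.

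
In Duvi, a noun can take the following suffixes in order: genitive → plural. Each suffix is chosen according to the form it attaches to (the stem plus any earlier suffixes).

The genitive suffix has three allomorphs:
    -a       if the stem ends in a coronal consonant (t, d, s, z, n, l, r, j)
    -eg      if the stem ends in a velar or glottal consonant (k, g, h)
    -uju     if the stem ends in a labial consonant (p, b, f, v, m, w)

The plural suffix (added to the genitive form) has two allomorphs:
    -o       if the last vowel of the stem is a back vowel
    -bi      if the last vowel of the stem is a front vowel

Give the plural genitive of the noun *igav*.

igavujuo

*igav* — final consonant /v/ (labial) → -uju → *igavuju*.
The last vowel of the genitive form *igavuju* is /u/, which is a back vowel, so the plural suffix is -o, giving *igavujuo*.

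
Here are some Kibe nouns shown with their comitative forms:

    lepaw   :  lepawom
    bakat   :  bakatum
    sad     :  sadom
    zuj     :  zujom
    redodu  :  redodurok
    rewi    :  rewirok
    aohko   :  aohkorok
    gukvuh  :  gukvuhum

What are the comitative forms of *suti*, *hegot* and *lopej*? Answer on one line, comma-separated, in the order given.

Looking at the final sound of each stem: -um when the stem ends in a voiceless consonant (*bakat*, *gukvuh*); -om when the stem ends in a voiced consonant (*lepaw*, *sad*, *zuj*); -rok when the stem ends in a vowel (*redodu*, *rewi*, *aohko*).
*suti*: final sound = /i/, a vowel → -rok → *sutirok*.
Since the final sound of *hegot* is /t/ (a voiceless consonant), it takes -um, giving *hegotum*.
Since the final sound of *lopej* is /j/ (a voiced consonant), it takes -om, giving *lopejom*.

sutirok, hegotum, lopejom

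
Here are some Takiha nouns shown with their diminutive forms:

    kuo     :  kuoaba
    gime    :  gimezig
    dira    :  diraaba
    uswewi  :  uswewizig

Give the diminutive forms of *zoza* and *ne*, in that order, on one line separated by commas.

zozaaba, nezig

The pattern is front/back vowel harmony: -zig when the last vowel of the stem is a front vowel (*gime*, *uswewi*); -aba when the last vowel of the stem is a back vowel (*kuo*, *dira*).
Since the last vowel of *zoza* is /a/ (a back vowel), it takes -aba, giving *zozaaba*.
The last vowel of *ne* is /e/, which is a front vowel, so the suffix is -zig, giving *nezig*.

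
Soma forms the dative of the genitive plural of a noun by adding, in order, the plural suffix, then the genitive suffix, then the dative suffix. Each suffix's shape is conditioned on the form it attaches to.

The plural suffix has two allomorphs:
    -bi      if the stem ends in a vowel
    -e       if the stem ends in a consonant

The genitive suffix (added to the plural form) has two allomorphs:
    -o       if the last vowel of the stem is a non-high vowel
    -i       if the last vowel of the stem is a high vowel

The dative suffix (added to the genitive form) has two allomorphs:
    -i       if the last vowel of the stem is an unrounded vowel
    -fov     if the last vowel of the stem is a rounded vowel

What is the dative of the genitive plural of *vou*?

voubiii

The final sound of *vou* is /u/, which is a vowel, so the plural suffix is -bi, giving *voubi*.
The plural form *voubi* — last vowel /i/ (a high vowel) → -i → *voubii*.
The genitive form *voubii* — last vowel /i/ (an unrounded vowel) → -i → *voubiii*.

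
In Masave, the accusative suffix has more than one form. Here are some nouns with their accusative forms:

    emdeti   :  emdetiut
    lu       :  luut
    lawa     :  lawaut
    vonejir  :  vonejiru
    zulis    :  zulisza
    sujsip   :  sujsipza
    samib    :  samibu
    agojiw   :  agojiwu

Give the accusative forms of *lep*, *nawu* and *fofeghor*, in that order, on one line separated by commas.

Looking at the final sound of each stem: -za when the stem ends in a voiceless consonant (*zulis*, *sujsip*); -u when the stem ends in a voiced consonant (*vonejir*, *samib*, *agojiw*); -ut when the stem ends in a vowel (*emdeti*, *lu*, *lawa*).
The final sound of *lep* is /p/, which is a voiceless consonant, so the suffix is -za, giving *lepza*.
The final sound of *nawu* is /u/, which is a vowel, so the suffix is -ut, giving *nawuut*.
*fofeghor* — final sound /r/ (a voiced consonant) → -u → *fofeghoru*.

lepza, nawuut, fofeghoru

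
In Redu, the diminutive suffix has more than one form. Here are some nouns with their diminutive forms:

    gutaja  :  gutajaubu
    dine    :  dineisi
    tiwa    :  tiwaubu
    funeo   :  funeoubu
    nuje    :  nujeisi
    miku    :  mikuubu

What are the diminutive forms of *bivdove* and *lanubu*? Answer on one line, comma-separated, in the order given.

The alternation tracks the last vowel of the stem — -isi when the last vowel of the stem is a front vowel (*dine*, *nuje*); -ubu when the last vowel of the stem is a back vowel (*gutaja*, *tiwa*, *funeo*, *miku*).
Since the last vowel of *bivdove* is /e/ (a front vowel), it takes -isi, giving *bivdoveisi*.
*lanubu* — last vowel /u/ (a back vowel) → -ubu → *lanubuubu*.

bivdoveisi, lanubuubu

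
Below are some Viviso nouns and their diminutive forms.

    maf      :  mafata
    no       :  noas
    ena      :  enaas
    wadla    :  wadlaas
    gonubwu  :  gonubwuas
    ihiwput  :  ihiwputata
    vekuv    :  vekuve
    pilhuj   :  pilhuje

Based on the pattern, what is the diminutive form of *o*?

Looking at the final sound of each stem: -ata when the stem ends in a voiceless consonant (*maf*, *ihiwput*); -e when the stem ends in a voiced consonant (*vekuv*, *pilhuj*); -as when the stem ends in a vowel (*no*, *ena*, *wadla*, *gonubwu*).
*o* — final sound /o/ (a vowel) → -as → *oas*.

oas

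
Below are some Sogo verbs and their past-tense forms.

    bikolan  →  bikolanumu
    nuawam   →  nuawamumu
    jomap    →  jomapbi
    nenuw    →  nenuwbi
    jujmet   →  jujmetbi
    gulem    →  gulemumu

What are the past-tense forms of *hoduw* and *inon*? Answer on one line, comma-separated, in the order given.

hoduwbi, inonumu

The suffix is conditioned by the final consonant: -umu when the stem ends in a nasal (*bikolan*, *nuawam*, *gulem*); -bi when the stem ends in a non-nasal consonant (*jomap*, *nenuw*, *jujmet*).
*hoduw*: final consonant = /w/, non-nasal → -bi → *hoduwbi*.
*inon* — final consonant /n/ (a nasal) → -umu → *inonumu*.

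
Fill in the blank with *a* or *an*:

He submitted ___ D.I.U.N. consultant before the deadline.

The indefinite article is chosen by the initial *sound* of the following word, not its spelling.
The initialism *D.I.U.N.* is read letter by letter; the first letter, D, is pronounced /diː/, which begins with a consonant sound.
So the article is *a*: He submitted a D.I.U.N. consultant before the deadline.

a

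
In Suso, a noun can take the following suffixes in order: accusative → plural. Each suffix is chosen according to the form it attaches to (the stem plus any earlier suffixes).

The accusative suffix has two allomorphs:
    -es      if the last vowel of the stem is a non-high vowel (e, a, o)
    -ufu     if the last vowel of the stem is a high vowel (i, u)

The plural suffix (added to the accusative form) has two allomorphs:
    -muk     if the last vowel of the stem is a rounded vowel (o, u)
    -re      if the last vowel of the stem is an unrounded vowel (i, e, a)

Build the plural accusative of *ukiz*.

*ukiz*: last vowel = /i/, a high vowel → -ufu → *ukizufu*.
The accusative form *ukizufu* — last vowel /u/ (a rounded vowel) → -muk → *ukizufumuk*.

ukizufumuk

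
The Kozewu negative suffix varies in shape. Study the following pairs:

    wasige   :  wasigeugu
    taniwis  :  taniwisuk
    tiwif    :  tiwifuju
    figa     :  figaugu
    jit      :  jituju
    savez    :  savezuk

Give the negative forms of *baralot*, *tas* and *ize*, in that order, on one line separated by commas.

baralotuju, tasuk, izeugu

The alternation tracks the final sound of the stem — -uk when the stem ends in a sibilant (*taniwis*, *savez*); -uju when the stem ends in a non-sibilant consonant (*tiwif*, *jit*); -ugu when the stem ends in a vowel (*wasige*, *figa*).
*baralot*: final sound = /t/, a non-sibilant consonant → -uju → *baralotuju*.
The final sound of *tas* is /s/, which is a sibilant, so the suffix is -uk, giving *tasuk*.
The final sound of *ize* is /e/, which is a vowel, so the suffix is -ugu, giving *izeugu*.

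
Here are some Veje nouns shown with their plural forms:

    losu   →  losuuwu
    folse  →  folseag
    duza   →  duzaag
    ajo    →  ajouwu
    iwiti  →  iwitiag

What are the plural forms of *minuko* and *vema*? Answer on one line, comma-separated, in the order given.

The pattern is rounding harmony: -uwu when the last vowel of the stem is a rounded vowel (*losu*, *ajo*); -ag when the last vowel of the stem is an unrounded vowel (*folse*, *duza*, *iwiti*).
Since the last vowel of *minuko* is /o/ (a rounded vowel), it takes -uwu, giving *minukouwu*.
The last vowel of *vema* is /a/, which is an unrounded vowel, so the suffix is -ag, giving *vemaag*.

minukouwu, vemaag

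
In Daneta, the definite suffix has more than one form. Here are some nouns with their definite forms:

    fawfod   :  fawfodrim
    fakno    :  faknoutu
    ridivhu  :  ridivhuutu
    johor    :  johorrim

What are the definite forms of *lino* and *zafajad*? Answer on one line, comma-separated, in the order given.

linoutu, zafajadrim

The suffix is conditioned by the final sound: -rim when the stem ends in a consonant (*fawfod*, *johor*); -utu when the stem ends in a vowel (*fakno*, *ridivhu*).
The final sound of *lino* is /o/, which is a vowel, so the suffix is -utu, giving *linoutu*.
*zafajad* — final sound /d/ (a consonant) → -rim → *zafajadrim*.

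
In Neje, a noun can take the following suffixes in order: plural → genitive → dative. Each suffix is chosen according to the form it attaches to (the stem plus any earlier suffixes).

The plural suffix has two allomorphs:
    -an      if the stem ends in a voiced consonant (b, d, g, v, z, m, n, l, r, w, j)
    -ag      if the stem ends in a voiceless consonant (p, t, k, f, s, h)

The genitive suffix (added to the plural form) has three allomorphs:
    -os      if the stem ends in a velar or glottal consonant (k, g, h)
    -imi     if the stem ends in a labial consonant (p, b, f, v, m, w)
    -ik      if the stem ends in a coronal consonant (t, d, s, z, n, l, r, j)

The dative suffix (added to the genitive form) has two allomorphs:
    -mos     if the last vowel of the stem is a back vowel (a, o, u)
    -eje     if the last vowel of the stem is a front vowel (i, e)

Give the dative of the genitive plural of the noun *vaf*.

Since the final consonant of *vaf* is /f/ (voiceless), it takes -ag, giving *vafag*.
Since the final consonant of the plural form *vafag* is /g/ (velar/glottal), it takes -os, giving *vafagos*.
The genitive form *vafagos*: last vowel = /o/, a back vowel → -mos → *vafagosmos*.

vafagosmos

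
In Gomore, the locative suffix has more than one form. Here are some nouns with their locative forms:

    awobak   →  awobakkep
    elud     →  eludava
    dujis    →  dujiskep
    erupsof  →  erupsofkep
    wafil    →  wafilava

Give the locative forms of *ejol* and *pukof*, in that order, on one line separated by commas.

ejolava, pukofkep

Looking at the final consonant of each stem: -kep when the stem ends in a voiceless consonant (*awobak*, *dujis*, *erupsof*); -ava when the stem ends in a voiced consonant (*elud*, *wafil*).
*ejol* — final consonant /l/ (voiced) → -ava → *ejolava*.
*pukof* — final consonant /f/ (voiceless) → -kep → *pukofkep*.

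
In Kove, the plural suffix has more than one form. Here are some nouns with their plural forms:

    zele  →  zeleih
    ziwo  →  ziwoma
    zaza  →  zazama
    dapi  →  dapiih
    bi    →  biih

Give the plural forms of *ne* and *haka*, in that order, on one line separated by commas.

Looking at the last vowel of each stem: -ih when the last vowel of the stem is a front vowel (*zele*, *dapi*, *bi*); -ma when the last vowel of the stem is a back vowel (*ziwo*, *zaza*).
*ne*: last vowel = /e/, a front vowel → -ih → *neih*.
The last vowel of *haka* is /a/, which is a back vowel, so the suffix is -ma, giving *hakama*.

neih, hakama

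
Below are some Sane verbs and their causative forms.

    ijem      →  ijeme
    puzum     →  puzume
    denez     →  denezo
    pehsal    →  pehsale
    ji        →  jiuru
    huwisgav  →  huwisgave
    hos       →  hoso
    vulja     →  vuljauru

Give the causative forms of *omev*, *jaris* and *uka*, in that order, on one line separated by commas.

Looking at the final sound of each stem: -o when the stem ends in a sibilant (*denez*, *hos*); -e when the stem ends in a non-sibilant consonant (*ijem*, *puzum*, *pehsal*, *huwisgav*); -uru when the stem ends in a vowel (*ji*, *vulja*).
Since the final sound of *omev* is /v/ (a non-sibilant consonant), it takes -e, giving *omeve*.
Since the final sound of *jaris* is /s/ (a sibilant), it takes -o, giving *jariso*.
The final sound of *uka* is /a/, which is a vowel, so the suffix is -uru, giving *ukauru*.

omeve, jariso, ukauru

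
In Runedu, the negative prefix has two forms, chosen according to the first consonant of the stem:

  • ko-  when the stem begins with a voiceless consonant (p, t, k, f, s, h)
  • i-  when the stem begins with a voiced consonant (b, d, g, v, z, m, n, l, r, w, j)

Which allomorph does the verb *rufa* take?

Since the first consonant of *rufa* is /r/ (voiced), it takes i-.

i-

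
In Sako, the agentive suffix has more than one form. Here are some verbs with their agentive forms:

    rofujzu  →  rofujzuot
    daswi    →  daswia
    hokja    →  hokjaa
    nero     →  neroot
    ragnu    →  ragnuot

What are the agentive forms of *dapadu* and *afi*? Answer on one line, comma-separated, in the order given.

dapaduot, afia

The pattern is rounding harmony: -ot when the last vowel of the stem is a rounded vowel (*rofujzu*, *nero*, *ragnu*); -a when the last vowel of the stem is an unrounded vowel (*daswi*, *hokja*).
*dapadu* — last vowel /u/ (a rounded vowel) → -ot → *dapaduot*.
The last vowel of *afi* is /i/, which is an unrounded vowel, so the suffix is -a, giving *afia*.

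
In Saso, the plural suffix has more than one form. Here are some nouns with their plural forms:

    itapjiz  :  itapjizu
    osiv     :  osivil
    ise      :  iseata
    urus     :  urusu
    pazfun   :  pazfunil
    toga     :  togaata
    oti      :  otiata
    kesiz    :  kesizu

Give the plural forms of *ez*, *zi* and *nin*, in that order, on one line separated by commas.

The pattern is sibilance of the final sound: -u when the stem ends in a sibilant (*itapjiz*, *urus*, *kesiz*); -il when the stem ends in a non-sibilant consonant (*osiv*, *pazfun*); -ata when the stem ends in a vowel (*ise*, *toga*, *oti*).
The final sound of *ez* is /z/, which is a sibilant, so the suffix is -u, giving *ezu*.
*zi*: final sound = /i/, a vowel → -ata → *ziata*.
Since the final sound of *nin* is /n/ (a non-sibilant consonant), it takes -il, giving *ninil*.

ezu, ziata, ninil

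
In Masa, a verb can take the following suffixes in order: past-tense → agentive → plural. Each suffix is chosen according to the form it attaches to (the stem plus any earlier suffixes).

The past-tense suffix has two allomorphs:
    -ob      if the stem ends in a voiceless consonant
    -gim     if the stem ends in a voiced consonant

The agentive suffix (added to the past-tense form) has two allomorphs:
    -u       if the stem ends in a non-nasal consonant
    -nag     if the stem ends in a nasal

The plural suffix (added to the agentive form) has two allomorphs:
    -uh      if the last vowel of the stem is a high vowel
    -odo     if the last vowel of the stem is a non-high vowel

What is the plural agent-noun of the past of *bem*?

bemgimnagodo

*bem*: final consonant = /m/, voiced → -gim → *bemgim*.
The final consonant of the past-tense form *bemgim* is /m/, which is a nasal, so the agentive suffix is -nag, giving *bemgimnag*.
Since the last vowel of the agentive form *bemgimnag* is /a/ (a non-high vowel), it takes -odo, giving *bemgimnagodo*.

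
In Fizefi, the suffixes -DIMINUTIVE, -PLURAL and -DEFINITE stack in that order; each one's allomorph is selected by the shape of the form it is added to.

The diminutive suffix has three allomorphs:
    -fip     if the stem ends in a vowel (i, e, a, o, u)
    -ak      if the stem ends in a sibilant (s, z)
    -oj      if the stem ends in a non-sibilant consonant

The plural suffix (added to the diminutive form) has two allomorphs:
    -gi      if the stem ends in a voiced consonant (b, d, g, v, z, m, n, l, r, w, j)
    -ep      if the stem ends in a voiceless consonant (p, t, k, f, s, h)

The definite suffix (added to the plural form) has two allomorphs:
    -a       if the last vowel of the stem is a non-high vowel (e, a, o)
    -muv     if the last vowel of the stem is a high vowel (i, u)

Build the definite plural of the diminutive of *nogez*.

*nogez* — final sound /z/ (a sibilant) → -ak → *nogezak*.
The diminutive form *nogezak*: final consonant = /k/, voiceless → -ep → *nogezakep*.
The plural form *nogezakep*: last vowel = /e/, a non-high vowel → -a → *nogezakepa*.

nogezakepa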